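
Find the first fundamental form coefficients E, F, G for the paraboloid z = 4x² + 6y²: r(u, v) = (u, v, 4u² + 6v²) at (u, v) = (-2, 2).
E = 257;  F = -384;  G = 577

Partials: r_u = (1, 0, 8*u), r_v = (0, 1, 12*v). As functions of (u, v):
  E = r_u · r_u = 64*u^2 + 1,
  F = r_u · r_v = 96*u*v,
  G = r_v · r_v = 144*v^2 + 1.
Evaluating at (u, v) = (-2, 2): E = 257, F = -384, G = 577.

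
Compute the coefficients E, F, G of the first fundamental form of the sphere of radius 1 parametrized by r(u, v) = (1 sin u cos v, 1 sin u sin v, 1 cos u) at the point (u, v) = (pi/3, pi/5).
E = 1;  F = 0;  G = 3/4

Partials: r_u = (cos(u)*cos(v), sin(v)*cos(u), -sin(u)), r_v = (-sin(u)*sin(v), sin(u)*cos(v), 0). As functions of (u, v):
  E = r_u · r_u = 1,
  F = r_u · r_v = 0,
  G = r_v · r_v = sin(u)^2.
Evaluating at (u, v) = (pi/3, pi/5): E = 1, F = 0, G = 3/4.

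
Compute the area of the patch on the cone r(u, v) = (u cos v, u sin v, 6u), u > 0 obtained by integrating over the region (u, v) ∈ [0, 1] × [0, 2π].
Area = sqrt(37)*pi

Area = ∫∫ √(EG − F²) du dv with √(EG − F²) = sqrt(37)*Abs(u). Integrating over [0, 1] × [0, 2π] gives sqrt(37)*pi.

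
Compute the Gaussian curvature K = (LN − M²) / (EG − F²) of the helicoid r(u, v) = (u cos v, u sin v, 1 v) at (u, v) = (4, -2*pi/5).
K = -1/289

Coefficients of the first fundamental form: E = 1, F = 0, G = u^2 + 1.
Coefficients of the second fundamental form: L = 0, M = -1/sqrt(u^2 + 1), N = 0.
Assemble K = (LN − M²)/(EG − F²) = -1/(u^2 + 1)^2. At (u, v) = (4, -2*pi/5): K = -1/289.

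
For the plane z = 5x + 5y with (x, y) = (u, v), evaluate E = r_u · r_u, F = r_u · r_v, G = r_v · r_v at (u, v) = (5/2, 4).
E = 26;  F = 25;  G = 26

Partials: r_u = (1, 0, 5), r_v = (0, 1, 5). As functions of (u, v):
  E = r_u · r_u = 26,
  F = r_u · r_v = 25,
  G = r_v · r_v = 26.
Evaluating at (u, v) = (5/2, 4): E = 26, F = 25, G = 26.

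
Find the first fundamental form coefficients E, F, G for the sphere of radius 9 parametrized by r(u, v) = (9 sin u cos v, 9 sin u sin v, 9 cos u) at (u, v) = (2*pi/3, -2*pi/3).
E = 81;  F = 0;  G = 243/4

Partials: r_u = (9*cos(u)*cos(v), 9*sin(v)*cos(u), -9*sin(u)), r_v = (-9*sin(u)*sin(v), 9*sin(u)*cos(v), 0). As functions of (u, v):
  E = r_u · r_u = 81,
  F = r_u · r_v = 0,
  G = r_v · r_v = 81*sin(u)^2.
Evaluating at (u, v) = (2*pi/3, -2*pi/3): E = 81, F = 0, G = 243/4.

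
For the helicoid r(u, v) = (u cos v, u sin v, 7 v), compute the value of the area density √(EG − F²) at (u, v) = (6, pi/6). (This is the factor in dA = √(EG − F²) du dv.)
√(EG − F²)|_{(6, pi/6)} = sqrt(85)

E = 1, F = 0, G = u^2 + 49, so EG − F² = u^2 + 49. Taking the positive square root: √(EG − F²) = sqrt(u^2 + 49). At (u, v) = (6, pi/6): sqrt(85).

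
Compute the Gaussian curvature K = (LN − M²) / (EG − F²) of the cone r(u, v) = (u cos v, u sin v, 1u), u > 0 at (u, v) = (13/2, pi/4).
K = 0

Coefficients of the first fundamental form: E = 2, F = 0, G = u^2.
Coefficients of the second fundamental form: L = 0, M = 0, N = sqrt(2)*u^2/(2*Abs(u)).
Assemble K = (LN − M²)/(EG − F²) = 0. At (u, v) = (13/2, pi/4): K = 0.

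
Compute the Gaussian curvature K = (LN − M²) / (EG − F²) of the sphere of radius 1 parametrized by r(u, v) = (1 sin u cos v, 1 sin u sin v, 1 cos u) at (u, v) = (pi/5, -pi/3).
K = 1

Coefficients of the first fundamental form: E = 1, F = 0, G = sin(u)^2.
Coefficients of the second fundamental form: L = -sin(u)/Abs(sin(u)), M = 0, N = -sin(u)^3/Abs(sin(u)).
Assemble K = (LN − M²)/(EG − F²) = 1. At (u, v) = (pi/5, -pi/3): K = 1.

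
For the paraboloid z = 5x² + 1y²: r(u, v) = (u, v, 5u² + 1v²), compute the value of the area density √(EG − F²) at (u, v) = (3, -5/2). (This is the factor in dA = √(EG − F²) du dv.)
√(EG − F²)|_{(3, -5/2)} = sqrt(926)

E = 100*u^2 + 1, F = 20*u*v, G = 4*v^2 + 1, so EG − F² = 100*u^2 + 4*v^2 + 1. Taking the positive square root: √(EG − F²) = sqrt(100*u^2 + 4*v^2 + 1). At (u, v) = (3, -5/2): sqrt(926).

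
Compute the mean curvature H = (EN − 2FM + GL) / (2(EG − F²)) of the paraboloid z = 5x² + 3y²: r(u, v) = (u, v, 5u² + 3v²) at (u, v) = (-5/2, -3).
H = 3503*sqrt(38)/180500

With E = 100*u^2 + 1, F = 60*u*v, G = 36*v^2 + 1, L = 10/sqrt(100*u^2 + 36*v^2 + 1), M = 0, N = 6/sqrt(100*u^2 + 36*v^2 + 1), assemble
  H = (EN − 2FM + GL) / (2(EG − F²)) = 4*(75*u^2 + 45*v^2 + 2)/(100*u^2 + 36*v^2 + 1)^(3/2).
At (u, v) = (-5/2, -3): H = 3503*sqrt(38)/180500.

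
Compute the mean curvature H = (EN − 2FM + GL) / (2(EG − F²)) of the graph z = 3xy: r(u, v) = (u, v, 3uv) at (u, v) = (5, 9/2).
H = -4860*sqrt(1633)/2666689

With E = 9*v^2 + 1, F = 9*u*v, G = 9*u^2 + 1, L = 0, M = 3/sqrt(9*u^2 + 9*v^2 + 1), N = 0, assemble
  H = (EN − 2FM + GL) / (2(EG − F²)) = -27*u*v/(9*u^2 + 9*v^2 + 1)^(3/2).
At (u, v) = (5, 9/2): H = -4860*sqrt(1633)/2666689.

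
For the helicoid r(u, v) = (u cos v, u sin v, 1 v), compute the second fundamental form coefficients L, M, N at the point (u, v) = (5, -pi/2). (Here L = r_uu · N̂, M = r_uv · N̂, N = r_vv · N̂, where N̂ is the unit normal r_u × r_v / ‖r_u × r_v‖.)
L = 0;  M = -sqrt(26)/26;  N = 0

Compute the unit normal N̂(u, v) = (sin(v)/sqrt(u^2 + 1), -cos(v)/sqrt(u^2 + 1), u/sqrt(u^2 + 1)), and the second partials r_uu, r_uv, r_vv. Take dot products:
  L(u, v) = r_uu · N̂ = 0,
  M(u, v) = r_uv · N̂ = -1/sqrt(u^2 + 1),
  N(u, v) = r_vv · N̂ = 0.
Evaluating at (u, v) = (5, -pi/2):
  L = 0, M = -sqrt(26)/26, N = 0.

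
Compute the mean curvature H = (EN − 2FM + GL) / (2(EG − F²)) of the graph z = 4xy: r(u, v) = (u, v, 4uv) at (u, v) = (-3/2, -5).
H = -480*sqrt(437)/190969

With E = 16*v^2 + 1, F = 16*u*v, G = 16*u^2 + 1, L = 0, M = 4/sqrt(16*u^2 + 16*v^2 + 1), N = 0, assemble
  H = (EN − 2FM + GL) / (2(EG − F²)) = -64*u*v/(16*u^2 + 16*v^2 + 1)^(3/2).
At (u, v) = (-3/2, -5): H = -480*sqrt(437)/190969.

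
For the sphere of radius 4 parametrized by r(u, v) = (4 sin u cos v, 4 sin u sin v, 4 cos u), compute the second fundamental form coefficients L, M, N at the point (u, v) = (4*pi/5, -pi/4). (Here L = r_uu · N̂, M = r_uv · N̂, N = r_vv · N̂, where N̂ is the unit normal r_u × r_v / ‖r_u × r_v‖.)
L = -4;  M = 0;  N = -5/2 + sqrt(5)/2

Compute the unit normal N̂(u, v) = (sin(u)^2*cos(v)/Abs(sin(u)), sin(u)^2*sin(v)/Abs(sin(u)), sin(2*u)/(2*Abs(sin(u)))), and the second partials r_uu, r_uv, r_vv. Take dot products:
  L(u, v) = r_uu · N̂ = -4*sin(u)/Abs(sin(u)),
  M(u, v) = r_uv · N̂ = 0,
  N(u, v) = r_vv · N̂ = -4*sin(u)^3/Abs(sin(u)).
Evaluating at (u, v) = (4*pi/5, -pi/4):
  L = -4, M = 0, N = -5/2 + sqrt(5)/2.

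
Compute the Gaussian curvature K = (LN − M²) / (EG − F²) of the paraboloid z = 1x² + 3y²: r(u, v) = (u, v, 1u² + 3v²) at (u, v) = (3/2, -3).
K = 3/27889

Coefficients of the first fundamental form: E = 4*u^2 + 1, F = 12*u*v, G = 36*v^2 + 1.
Coefficients of the second fundamental form: L = 2/sqrt(4*u^2 + 36*v^2 + 1), M = 0, N = 6/sqrt(4*u^2 + 36*v^2 + 1).
Assemble K = (LN − M²)/(EG − F²) = 12/(16*u^4 + 288*u^2*v^2 + 8*u^2 + 1296*v^4 + 72*v^2 + 1). At (u, v) = (3/2, -3): K = 3/27889.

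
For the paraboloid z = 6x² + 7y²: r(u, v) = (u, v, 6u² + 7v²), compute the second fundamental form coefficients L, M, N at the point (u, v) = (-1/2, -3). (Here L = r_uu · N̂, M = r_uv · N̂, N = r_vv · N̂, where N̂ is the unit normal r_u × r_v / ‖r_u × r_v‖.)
L = 12*sqrt(1801)/1801;  M = 0;  N = 14*sqrt(1801)/1801

Compute the unit normal N̂(u, v) = (-12*u/sqrt(144*u^2 + 196*v^2 + 1), -14*v/sqrt(144*u^2 + 196*v^2 + 1), 1/sqrt(144*u^2 + 196*v^2 + 1)), and the second partials r_uu, r_uv, r_vv. Take dot products:
  L(u, v) = r_uu · N̂ = 12/sqrt(144*u^2 + 196*v^2 + 1),
  M(u, v) = r_uv · N̂ = 0,
  N(u, v) = r_vv · N̂ = 14/sqrt(144*u^2 + 196*v^2 + 1).
Evaluating at (u, v) = (-1/2, -3):
  L = 12*sqrt(1801)/1801, M = 0, N = 14*sqrt(1801)/1801.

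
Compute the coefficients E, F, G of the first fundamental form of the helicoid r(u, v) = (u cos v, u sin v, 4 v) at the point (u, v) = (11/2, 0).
E = 1;  F = 0;  G = 185/4

Partials: r_u = (cos(v), sin(v), 0), r_v = (-u*sin(v), u*cos(v), 4). As functions of (u, v):
  E = r_u · r_u = 1,
  F = r_u · r_v = 0,
  G = r_v · r_v = u^2 + 16.
Evaluating at (u, v) = (11/2, 0): E = 1, F = 0, G = 185/4.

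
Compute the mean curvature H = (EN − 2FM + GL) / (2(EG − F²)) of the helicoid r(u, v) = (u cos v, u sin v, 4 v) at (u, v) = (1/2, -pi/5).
H = 0

With E = 1, F = 0, G = u^2 + 16, L = 0, M = -4/sqrt(u^2 + 16), N = 0, assemble
  H = (EN − 2FM + GL) / (2(EG − F²)) = 0.
At (u, v) = (1/2, -pi/5): H = 0.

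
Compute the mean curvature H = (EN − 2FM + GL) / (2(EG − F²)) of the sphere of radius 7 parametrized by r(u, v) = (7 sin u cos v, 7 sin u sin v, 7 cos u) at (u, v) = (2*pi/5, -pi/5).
H = -1/7

With E = 49, F = 0, G = 49*sin(u)^2, L = -7*sin(u)/Abs(sin(u)), M = 0, N = -7*sin(u)^3/Abs(sin(u)), assemble
  H = (EN − 2FM + GL) / (2(EG − F²)) = -sin(u)/(7*Abs(sin(u))).
At (u, v) = (2*pi/5, -pi/5): H = -1/7.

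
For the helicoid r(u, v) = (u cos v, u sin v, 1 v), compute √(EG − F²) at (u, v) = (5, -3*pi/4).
√(EG − F²)|_{(5, -3*pi/4)} = sqrt(26)

E = 1, F = 0, G = u^2 + 1; EG − F² = u^2 + 1; √(EG − F²) = sqrt(u^2 + 1). At the given point: sqrt(26).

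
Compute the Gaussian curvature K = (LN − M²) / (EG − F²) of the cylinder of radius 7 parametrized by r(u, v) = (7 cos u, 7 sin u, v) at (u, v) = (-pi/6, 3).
K = 0

Coefficients of the first fundamental form: E = 49, F = 0, G = 1.
Coefficients of the second fundamental form: L = -7, M = 0, N = 0.
Assemble K = (LN − M²)/(EG − F²) = 0. At (u, v) = (-pi/6, 3): K = 0.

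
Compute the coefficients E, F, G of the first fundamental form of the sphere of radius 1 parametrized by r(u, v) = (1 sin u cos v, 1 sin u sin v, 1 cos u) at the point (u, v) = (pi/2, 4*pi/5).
E = 1;  F = 0;  G = 1

Partials: r_u = (cos(u)*cos(v), sin(v)*cos(u), -sin(u)), r_v = (-sin(u)*sin(v), sin(u)*cos(v), 0). As functions of (u, v):
  E = r_u · r_u = 1,
  F = r_u · r_v = 0,
  G = r_v · r_v = sin(u)^2.
Evaluating at (u, v) = (pi/2, 4*pi/5): E = 1, F = 0, G = 1.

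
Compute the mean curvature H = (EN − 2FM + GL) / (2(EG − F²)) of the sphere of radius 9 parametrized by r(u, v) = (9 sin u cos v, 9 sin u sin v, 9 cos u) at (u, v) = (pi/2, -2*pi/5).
H = -1/9

With E = 81, F = 0, G = 81*sin(u)^2, L = -9*sin(u)/Abs(sin(u)), M = 0, N = -9*sin(u)^3/Abs(sin(u)), assemble
  H = (EN − 2FM + GL) / (2(EG − F²)) = -sin(u)/(9*Abs(sin(u))).
At (u, v) = (pi/2, -2*pi/5): H = -1/9.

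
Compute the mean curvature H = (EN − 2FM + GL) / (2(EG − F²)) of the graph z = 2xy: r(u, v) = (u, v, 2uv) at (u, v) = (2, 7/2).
H = -14*sqrt(66)/1089

With E = 4*v^2 + 1, F = 4*u*v, G = 4*u^2 + 1, L = 0, M = 2/sqrt(4*u^2 + 4*v^2 + 1), N = 0, assemble
  H = (EN − 2FM + GL) / (2(EG − F²)) = -8*u*v/(4*u^2 + 4*v^2 + 1)^(3/2).
At (u, v) = (2, 7/2): H = -14*sqrt(66)/1089.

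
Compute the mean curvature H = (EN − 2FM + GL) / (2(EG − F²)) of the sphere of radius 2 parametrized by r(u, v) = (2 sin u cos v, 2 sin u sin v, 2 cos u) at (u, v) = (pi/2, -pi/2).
H = -1/2

With E = 4, F = 0, G = 4*sin(u)^2, L = -2*sin(u)/Abs(sin(u)), M = 0, N = -2*sin(u)^3/Abs(sin(u)), assemble
  H = (EN − 2FM + GL) / (2(EG − F²)) = -sin(u)/(2*Abs(sin(u))).
At (u, v) = (pi/2, -pi/2): H = -1/2.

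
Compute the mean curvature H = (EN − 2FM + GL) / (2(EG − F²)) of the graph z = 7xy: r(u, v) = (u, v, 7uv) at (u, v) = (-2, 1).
H = 343*sqrt(246)/30258

With E = 49*v^2 + 1, F = 49*u*v, G = 49*u^2 + 1, L = 0, M = 7/sqrt(49*u^2 + 49*v^2 + 1), N = 0, assemble
  H = (EN − 2FM + GL) / (2(EG − F²)) = -343*u*v/(49*u^2 + 49*v^2 + 1)^(3/2).
At (u, v) = (-2, 1): H = 343*sqrt(246)/30258.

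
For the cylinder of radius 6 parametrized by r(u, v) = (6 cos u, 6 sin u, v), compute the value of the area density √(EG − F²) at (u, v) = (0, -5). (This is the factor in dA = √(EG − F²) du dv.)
√(EG − F²)|_{(0, -5)} = 6

E = 36, F = 0, G = 1, so EG − F² = 36. Taking the positive square root: √(EG − F²) = 6. At (u, v) = (0, -5): 6.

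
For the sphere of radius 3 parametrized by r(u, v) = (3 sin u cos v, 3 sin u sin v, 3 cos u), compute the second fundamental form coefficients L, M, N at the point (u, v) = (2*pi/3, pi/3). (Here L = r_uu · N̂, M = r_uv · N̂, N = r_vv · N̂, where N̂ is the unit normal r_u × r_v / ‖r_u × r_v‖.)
L = -3;  M = 0;  N = -9/4

Compute the unit normal N̂(u, v) = (sin(u)^2*cos(v)/Abs(sin(u)), sin(u)^2*sin(v)/Abs(sin(u)), sin(2*u)/(2*Abs(sin(u)))), and the second partials r_uu, r_uv, r_vv. Take dot products:
  L(u, v) = r_uu · N̂ = -3*sin(u)/Abs(sin(u)),
  M(u, v) = r_uv · N̂ = 0,
  N(u, v) = r_vv · N̂ = -3*sin(u)^3/Abs(sin(u)).
Evaluating at (u, v) = (2*pi/3, pi/3):
  L = -3, M = 0, N = -9/4.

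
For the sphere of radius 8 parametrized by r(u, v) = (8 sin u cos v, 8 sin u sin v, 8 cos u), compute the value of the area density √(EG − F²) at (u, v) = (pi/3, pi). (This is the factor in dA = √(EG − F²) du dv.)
√(EG − F²)|_{(pi/3, pi)} = 32*sqrt(3)

E = 64, F = 0, G = 64*sin(u)^2, so EG − F² = 4096*sin(u)^2. Taking the positive square root: √(EG − F²) = 64*Abs(sin(u)). At (u, v) = (pi/3, pi): 32*sqrt(3).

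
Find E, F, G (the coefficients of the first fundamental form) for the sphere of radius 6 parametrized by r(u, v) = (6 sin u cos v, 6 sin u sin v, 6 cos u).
E = 36;  F = 0;  G = 36*sin(u)^2

Compute partials: r_u = (6*cos(u)*cos(v), 6*sin(v)*cos(u), -6*sin(u)), r_v = (-6*sin(u)*sin(v), 6*sin(u)*cos(v), 0). Then
  E = r_u · r_u = 36,
  F = r_u · r_v = 0,
  G = r_v · r_v = 36*sin(u)^2.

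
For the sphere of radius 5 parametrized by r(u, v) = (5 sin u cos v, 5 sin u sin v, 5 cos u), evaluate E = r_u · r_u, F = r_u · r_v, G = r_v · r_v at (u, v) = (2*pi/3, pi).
E = 25;  F = 0;  G = 75/4

Partials: r_u = (5*cos(u)*cos(v), 5*sin(v)*cos(u), -5*sin(u)), r_v = (-5*sin(u)*sin(v), 5*sin(u)*cos(v), 0). As functions of (u, v):
  E = r_u · r_u = 25,
  F = r_u · r_v = 0,
  G = r_v · r_v = 25*sin(u)^2.
Evaluating at (u, v) = (2*pi/3, pi): E = 25, F = 0, G = 75/4.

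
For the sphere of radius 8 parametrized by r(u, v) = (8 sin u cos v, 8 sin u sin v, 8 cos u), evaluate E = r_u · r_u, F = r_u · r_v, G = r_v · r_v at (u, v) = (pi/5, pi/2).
E = 64;  F = 0;  G = 40 - 8*sqrt(5)

Partials: r_u = (8*cos(u)*cos(v), 8*sin(v)*cos(u), -8*sin(u)), r_v = (-8*sin(u)*sin(v), 8*sin(u)*cos(v), 0). As functions of (u, v):
  E = r_u · r_u = 64,
  F = r_u · r_v = 0,
  G = r_v · r_v = 64*sin(u)^2.
Evaluating at (u, v) = (pi/5, pi/2): E = 64, F = 0, G = 40 - 8*sqrt(5).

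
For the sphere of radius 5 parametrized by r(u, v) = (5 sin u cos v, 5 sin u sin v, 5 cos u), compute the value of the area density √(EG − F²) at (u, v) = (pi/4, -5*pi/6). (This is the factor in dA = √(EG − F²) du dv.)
√(EG − F²)|_{(pi/4, -5*pi/6)} = 25*sqrt(2)/2

E = 25, F = 0, G = 25*sin(u)^2, so EG − F² = 625*sin(u)^2. Taking the positive square root: √(EG − F²) = 25*Abs(sin(u)). At (u, v) = (pi/4, -5*pi/6): 25*sqrt(2)/2.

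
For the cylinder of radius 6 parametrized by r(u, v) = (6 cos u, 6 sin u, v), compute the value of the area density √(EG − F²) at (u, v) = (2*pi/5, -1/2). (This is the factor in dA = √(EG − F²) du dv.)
√(EG − F²)|_{(2*pi/5, -1/2)} = 6

E = 36, F = 0, G = 1, so EG − F² = 36. Taking the positive square root: √(EG − F²) = 6. At (u, v) = (2*pi/5, -1/2): 6.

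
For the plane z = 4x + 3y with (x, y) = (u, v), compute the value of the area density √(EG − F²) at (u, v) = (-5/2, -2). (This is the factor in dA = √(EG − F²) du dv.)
√(EG − F²)|_{(-5/2, -2)} = sqrt(26)

E = 17, F = 12, G = 10, so EG − F² = 26. Taking the positive square root: √(EG − F²) = sqrt(26). At (u, v) = (-5/2, -2): sqrt(26).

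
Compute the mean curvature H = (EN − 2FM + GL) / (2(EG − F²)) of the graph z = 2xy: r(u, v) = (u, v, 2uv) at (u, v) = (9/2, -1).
H = 9*sqrt(86)/1849

With E = 4*v^2 + 1, F = 4*u*v, G = 4*u^2 + 1, L = 0, M = 2/sqrt(4*u^2 + 4*v^2 + 1), N = 0, assemble
  H = (EN − 2FM + GL) / (2(EG − F²)) = -8*u*v/(4*u^2 + 4*v^2 + 1)^(3/2).
At (u, v) = (9/2, -1): H = 9*sqrt(86)/1849.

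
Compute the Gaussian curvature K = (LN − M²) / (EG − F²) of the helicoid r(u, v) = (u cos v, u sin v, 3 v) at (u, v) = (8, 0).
K = -9/5329

Coefficients of the first fundamental form: E = 1, F = 0, G = u^2 + 9.
Coefficients of the second fundamental form: L = 0, M = -3/sqrt(u^2 + 9), N = 0.
Assemble K = (LN − M²)/(EG − F²) = -9/(u^2 + 9)^2. At (u, v) = (8, 0): K = -9/5329.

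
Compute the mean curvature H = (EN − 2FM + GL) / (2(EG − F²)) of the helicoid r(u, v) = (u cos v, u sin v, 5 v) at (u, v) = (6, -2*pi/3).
H = 0

With E = 1, F = 0, G = u^2 + 25, L = 0, M = -5/sqrt(u^2 + 25), N = 0, assemble
  H = (EN − 2FM + GL) / (2(EG − F²)) = 0.
At (u, v) = (6, -2*pi/3): H = 0.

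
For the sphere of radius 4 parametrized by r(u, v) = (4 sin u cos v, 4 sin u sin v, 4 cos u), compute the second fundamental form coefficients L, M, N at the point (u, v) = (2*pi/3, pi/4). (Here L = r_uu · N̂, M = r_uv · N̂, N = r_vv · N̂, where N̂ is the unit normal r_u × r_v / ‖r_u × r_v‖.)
L = -4;  M = 0;  N = -3

Compute the unit normal N̂(u, v) = (sin(u)^2*cos(v)/Abs(sin(u)), sin(u)^2*sin(v)/Abs(sin(u)), sin(2*u)/(2*Abs(sin(u)))), and the second partials r_uu, r_uv, r_vv. Take dot products:
  L(u, v) = r_uu · N̂ = -4*sin(u)/Abs(sin(u)),
  M(u, v) = r_uv · N̂ = 0,
  N(u, v) = r_vv · N̂ = -4*sin(u)^3/Abs(sin(u)).
Evaluating at (u, v) = (2*pi/3, pi/4):
  L = -4, M = 0, N = -3.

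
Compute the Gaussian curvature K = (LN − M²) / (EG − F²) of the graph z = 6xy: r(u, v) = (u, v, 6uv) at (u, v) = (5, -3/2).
K = -9/241081

Coefficients of the first fundamental form: E = 36*v^2 + 1, F = 36*u*v, G = 36*u^2 + 1.
Coefficients of the second fundamental form: L = 0, M = 6/sqrt(36*u^2 + 36*v^2 + 1), N = 0.
Assemble K = (LN − M²)/(EG − F²) = -36/(1296*u^4 + 2592*u^2*v^2 + 72*u^2 + 1296*v^4 + 72*v^2 + 1). At (u, v) = (5, -3/2): K = -9/241081.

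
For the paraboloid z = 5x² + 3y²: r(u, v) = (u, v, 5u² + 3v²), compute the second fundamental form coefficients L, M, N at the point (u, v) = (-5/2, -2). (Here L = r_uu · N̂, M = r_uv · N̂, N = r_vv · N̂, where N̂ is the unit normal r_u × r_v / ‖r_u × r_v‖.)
L = sqrt(770)/77;  M = 0;  N = 3*sqrt(770)/385

Compute the unit normal N̂(u, v) = (-10*u/sqrt(100*u^2 + 36*v^2 + 1), -6*v/sqrt(100*u^2 + 36*v^2 + 1), 1/sqrt(100*u^2 + 36*v^2 + 1)), and the second partials r_uu, r_uv, r_vv. Take dot products:
  L(u, v) = r_uu · N̂ = 10/sqrt(100*u^2 + 36*v^2 + 1),
  M(u, v) = r_uv · N̂ = 0,
  N(u, v) = r_vv · N̂ = 6/sqrt(100*u^2 + 36*v^2 + 1).
Evaluating at (u, v) = (-5/2, -2):
  L = sqrt(770)/77, M = 0, N = 3*sqrt(770)/385.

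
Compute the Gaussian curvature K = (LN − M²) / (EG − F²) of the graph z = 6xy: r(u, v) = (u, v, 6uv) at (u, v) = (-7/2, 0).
K = -9/48841

Coefficients of the first fundamental form: E = 36*v^2 + 1, F = 36*u*v, G = 36*u^2 + 1.
Coefficients of the second fundamental form: L = 0, M = 6/sqrt(36*u^2 + 36*v^2 + 1), N = 0.
Assemble K = (LN − M²)/(EG − F²) = -36/(1296*u^4 + 2592*u^2*v^2 + 72*u^2 + 1296*v^4 + 72*v^2 + 1). At (u, v) = (-7/2, 0): K = -9/48841.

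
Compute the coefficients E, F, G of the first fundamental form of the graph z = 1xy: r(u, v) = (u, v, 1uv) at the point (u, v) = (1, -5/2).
E = 29/4;  F = -5/2;  G = 2

Partials: r_u = (1, 0, v), r_v = (0, 1, u). As functions of (u, v):
  E = r_u · r_u = v^2 + 1,
  F = r_u · r_v = u*v,
  G = r_v · r_v = u^2 + 1.
Evaluating at (u, v) = (1, -5/2): E = 29/4, F = -5/2, G = 2.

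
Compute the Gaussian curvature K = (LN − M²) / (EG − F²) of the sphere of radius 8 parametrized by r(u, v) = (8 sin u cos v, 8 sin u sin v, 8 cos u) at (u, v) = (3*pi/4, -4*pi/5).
K = 1/64

Coefficients of the first fundamental form: E = 64, F = 0, G = 64*sin(u)^2.
Coefficients of the second fundamental form: L = -8*sin(u)/Abs(sin(u)), M = 0, N = -8*sin(u)^3/Abs(sin(u)).
Assemble K = (LN − M²)/(EG − F²) = 1/64. At (u, v) = (3*pi/4, -4*pi/5): K = 1/64.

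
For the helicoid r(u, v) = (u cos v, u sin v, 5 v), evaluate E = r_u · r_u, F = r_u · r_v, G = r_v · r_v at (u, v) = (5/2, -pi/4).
E = 1;  F = 0;  G = 125/4

Partials: r_u = (cos(v), sin(v), 0), r_v = (-u*sin(v), u*cos(v), 5). As functions of (u, v):
  E = r_u · r_u = 1,
  F = r_u · r_v = 0,
  G = r_v · r_v = u^2 + 25.
Evaluating at (u, v) = (5/2, -pi/4): E = 1, F = 0, G = 125/4.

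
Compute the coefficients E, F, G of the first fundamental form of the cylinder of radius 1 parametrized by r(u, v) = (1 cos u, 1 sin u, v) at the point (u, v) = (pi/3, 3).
E = 1;  F = 0;  G = 1

Partials: r_u = (-sin(u), cos(u), 0), r_v = (0, 0, 1). As functions of (u, v):
  E = r_u · r_u = 1,
  F = r_u · r_v = 0,
  G = r_v · r_v = 1.
Evaluating at (u, v) = (pi/3, 3): E = 1, F = 0, G = 1.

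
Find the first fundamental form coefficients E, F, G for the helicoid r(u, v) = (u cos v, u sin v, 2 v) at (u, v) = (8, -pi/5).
E = 1;  F = 0;  G = 68

Partials: r_u = (cos(v), sin(v), 0), r_v = (-u*sin(v), u*cos(v), 2). As functions of (u, v):
  E = r_u · r_u = 1,
  F = r_u · r_v = 0,
  G = r_v · r_v = u^2 + 4.
Evaluating at (u, v) = (8, -pi/5): E = 1, F = 0, G = 68.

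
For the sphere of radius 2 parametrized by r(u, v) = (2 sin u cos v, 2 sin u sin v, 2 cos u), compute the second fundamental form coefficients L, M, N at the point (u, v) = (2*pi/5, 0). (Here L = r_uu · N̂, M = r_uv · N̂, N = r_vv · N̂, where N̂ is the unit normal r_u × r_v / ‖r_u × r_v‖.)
L = -2;  M = 0;  N = -5/4 - sqrt(5)/4

Compute the unit normal N̂(u, v) = (sin(u)^2*cos(v)/Abs(sin(u)), sin(u)^2*sin(v)/Abs(sin(u)), sin(2*u)/(2*Abs(sin(u)))), and the second partials r_uu, r_uv, r_vv. Take dot products:
  L(u, v) = r_uu · N̂ = -2*sin(u)/Abs(sin(u)),
  M(u, v) = r_uv · N̂ = 0,
  N(u, v) = r_vv · N̂ = -2*sin(u)^3/Abs(sin(u)).
Evaluating at (u, v) = (2*pi/5, 0):
  L = -2, M = 0, N = -5/4 - sqrt(5)/4.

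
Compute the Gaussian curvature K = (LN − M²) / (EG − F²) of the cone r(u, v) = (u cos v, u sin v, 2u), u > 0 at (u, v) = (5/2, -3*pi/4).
K = 0

Coefficients of the first fundamental form: E = 5, F = 0, G = u^2.
Coefficients of the second fundamental form: L = 0, M = 0, N = 2*sqrt(5)*u^2/(5*Abs(u)).
Assemble K = (LN − M²)/(EG − F²) = 0. At (u, v) = (5/2, -3*pi/4): K = 0.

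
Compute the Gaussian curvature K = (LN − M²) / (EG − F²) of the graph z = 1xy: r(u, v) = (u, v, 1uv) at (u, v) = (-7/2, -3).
K = -16/7921

Coefficients of the first fundamental form: E = v^2 + 1, F = u*v, G = u^2 + 1.
Coefficients of the second fundamental form: L = 0, M = 1/sqrt(u^2 + v^2 + 1), N = 0.
Assemble K = (LN − M²)/(EG − F²) = 1/((u^2*v^2 - (u^2 + 1)*(v^2 + 1))*(u^2 + v^2 + 1)). At (u, v) = (-7/2, -3): K = -16/7921.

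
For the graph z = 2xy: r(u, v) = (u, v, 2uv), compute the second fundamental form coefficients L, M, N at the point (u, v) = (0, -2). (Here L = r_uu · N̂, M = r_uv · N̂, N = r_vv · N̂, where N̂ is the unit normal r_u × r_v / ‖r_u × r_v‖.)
L = 0;  M = 2*sqrt(17)/17;  N = 0

Compute the unit normal N̂(u, v) = (-2*v/sqrt(4*u^2 + 4*v^2 + 1), -2*u/sqrt(4*u^2 + 4*v^2 + 1), 1/sqrt(4*u^2 + 4*v^2 + 1)), and the second partials r_uu, r_uv, r_vv. Take dot products:
  L(u, v) = r_uu · N̂ = 0,
  M(u, v) = r_uv · N̂ = 2/sqrt(4*u^2 + 4*v^2 + 1),
  N(u, v) = r_vv · N̂ = 0.
Evaluating at (u, v) = (0, -2):
  L = 0, M = 2*sqrt(17)/17, N = 0.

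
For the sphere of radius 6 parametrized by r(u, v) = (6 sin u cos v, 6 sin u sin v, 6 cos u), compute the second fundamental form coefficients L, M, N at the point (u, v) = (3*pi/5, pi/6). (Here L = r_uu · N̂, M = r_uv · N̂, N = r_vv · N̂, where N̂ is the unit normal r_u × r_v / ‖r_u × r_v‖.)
L = -6;  M = 0;  N = -15/4 - 3*sqrt(5)/4

Compute the unit normal N̂(u, v) = (sin(u)^2*cos(v)/Abs(sin(u)), sin(u)^2*sin(v)/Abs(sin(u)), sin(2*u)/(2*Abs(sin(u)))), and the second partials r_uu, r_uv, r_vv. Take dot products:
  L(u, v) = r_uu · N̂ = -6*sin(u)/Abs(sin(u)),
  M(u, v) = r_uv · N̂ = 0,
  N(u, v) = r_vv · N̂ = -6*sin(u)^3/Abs(sin(u)).
Evaluating at (u, v) = (3*pi/5, pi/6):
  L = -6, M = 0, N = -15/4 - 3*sqrt(5)/4.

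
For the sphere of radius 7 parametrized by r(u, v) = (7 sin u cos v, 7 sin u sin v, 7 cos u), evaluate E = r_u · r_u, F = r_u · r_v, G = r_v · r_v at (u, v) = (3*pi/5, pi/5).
E = 49;  F = 0;  G = 49*sqrt(5)/8 + 245/8

Partials: r_u = (7*cos(u)*cos(v), 7*sin(v)*cos(u), -7*sin(u)), r_v = (-7*sin(u)*sin(v), 7*sin(u)*cos(v), 0). As functions of (u, v):
  E = r_u · r_u = 49,
  F = r_u · r_v = 0,
  G = r_v · r_v = 49*sin(u)^2.
Evaluating at (u, v) = (3*pi/5, pi/5): E = 49, F = 0, G = 49*sqrt(5)/8 + 245/8.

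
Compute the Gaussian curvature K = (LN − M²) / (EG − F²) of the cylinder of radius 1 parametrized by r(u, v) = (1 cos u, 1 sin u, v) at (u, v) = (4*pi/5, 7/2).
K = 0

Coefficients of the first fundamental form: E = 1, F = 0, G = 1.
Coefficients of the second fundamental form: L = -1, M = 0, N = 0.
Assemble K = (LN − M²)/(EG − F²) = 0. At (u, v) = (4*pi/5, 7/2): K = 0.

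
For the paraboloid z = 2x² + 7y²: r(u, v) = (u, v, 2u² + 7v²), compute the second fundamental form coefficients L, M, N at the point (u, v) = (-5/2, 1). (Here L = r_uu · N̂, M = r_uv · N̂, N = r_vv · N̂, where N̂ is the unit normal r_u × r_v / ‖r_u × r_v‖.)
L = 4*sqrt(33)/99;  M = 0;  N = 14*sqrt(33)/99

Compute the unit normal N̂(u, v) = (-4*u/sqrt(16*u^2 + 196*v^2 + 1), -14*v/sqrt(16*u^2 + 196*v^2 + 1), 1/sqrt(16*u^2 + 196*v^2 + 1)), and the second partials r_uu, r_uv, r_vv. Take dot products:
  L(u, v) = r_uu · N̂ = 4/sqrt(16*u^2 + 196*v^2 + 1),
  M(u, v) = r_uv · N̂ = 0,
  N(u, v) = r_vv · N̂ = 14/sqrt(16*u^2 + 196*v^2 + 1).
Evaluating at (u, v) = (-5/2, 1):
  L = 4*sqrt(33)/99, M = 0, N = 14*sqrt(33)/99.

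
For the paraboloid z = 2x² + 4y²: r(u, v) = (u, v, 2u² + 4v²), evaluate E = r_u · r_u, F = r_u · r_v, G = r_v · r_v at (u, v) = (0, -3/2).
E = 1;  F = 0;  G = 145

Partials: r_u = (1, 0, 4*u), r_v = (0, 1, 8*v). As functions of (u, v):
  E = r_u · r_u = 16*u^2 + 1,
  F = r_u · r_v = 32*u*v,
  G = r_v · r_v = 64*v^2 + 1.
Evaluating at (u, v) = (0, -3/2): E = 1, F = 0, G = 145.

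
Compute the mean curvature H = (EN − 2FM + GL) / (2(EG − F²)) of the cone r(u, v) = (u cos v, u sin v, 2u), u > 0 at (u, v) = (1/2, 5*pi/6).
H = 2*sqrt(5)/5

With E = 5, F = 0, G = u^2, L = 0, M = 0, N = 2*sqrt(5)*u^2/(5*Abs(u)), assemble
  H = (EN − 2FM + GL) / (2(EG − F²)) = sqrt(5)/(5*Abs(u)).
At (u, v) = (1/2, 5*pi/6): H = 2*sqrt(5)/5.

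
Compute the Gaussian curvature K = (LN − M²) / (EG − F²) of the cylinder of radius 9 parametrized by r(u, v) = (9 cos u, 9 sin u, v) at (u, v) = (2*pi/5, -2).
K = 0

Coefficients of the first fundamental form: E = 81, F = 0, G = 1.
Coefficients of the second fundamental form: L = -9, M = 0, N = 0.
Assemble K = (LN − M²)/(EG − F²) = 0. At (u, v) = (2*pi/5, -2): K = 0.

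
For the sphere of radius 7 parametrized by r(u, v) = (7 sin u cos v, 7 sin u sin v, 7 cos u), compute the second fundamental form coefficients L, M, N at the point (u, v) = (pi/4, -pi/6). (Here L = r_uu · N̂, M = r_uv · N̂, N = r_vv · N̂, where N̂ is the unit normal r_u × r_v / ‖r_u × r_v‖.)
L = -7;  M = 0;  N = -7/2

Compute the unit normal N̂(u, v) = (sin(u)^2*cos(v)/Abs(sin(u)), sin(u)^2*sin(v)/Abs(sin(u)), sin(2*u)/(2*Abs(sin(u)))), and the second partials r_uu, r_uv, r_vv. Take dot products:
  L(u, v) = r_uu · N̂ = -7*sin(u)/Abs(sin(u)),
  M(u, v) = r_uv · N̂ = 0,
  N(u, v) = r_vv · N̂ = -7*sin(u)^3/Abs(sin(u)).
Evaluating at (u, v) = (pi/4, -pi/6):
  L = -7, M = 0, N = -7/2.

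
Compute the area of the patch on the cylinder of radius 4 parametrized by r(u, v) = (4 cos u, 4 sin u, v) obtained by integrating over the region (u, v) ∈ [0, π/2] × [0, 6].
Area = 12*pi

Area = ∫∫ √(EG − F²) du dv with √(EG − F²) = 4. Integrating over [0, π/2] × [0, 6] gives 12*pi.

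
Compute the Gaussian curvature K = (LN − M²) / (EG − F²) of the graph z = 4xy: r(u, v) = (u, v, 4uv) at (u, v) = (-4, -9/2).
K = -16/337561

Coefficients of the first fundamental form: E = 16*v^2 + 1, F = 16*u*v, G = 16*u^2 + 1.
Coefficients of the second fundamental form: L = 0, M = 4/sqrt(16*u^2 + 16*v^2 + 1), N = 0.
Assemble K = (LN − M²)/(EG − F²) = -16/(256*u^4 + 512*u^2*v^2 + 32*u^2 + 256*v^4 + 32*v^2 + 1). At (u, v) = (-4, -9/2): K = -16/337561.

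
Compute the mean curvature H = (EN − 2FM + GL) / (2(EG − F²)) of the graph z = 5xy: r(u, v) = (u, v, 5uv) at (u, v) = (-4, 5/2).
H = 10000*sqrt(2229)/4968441

With E = 25*v^2 + 1, F = 25*u*v, G = 25*u^2 + 1, L = 0, M = 5/sqrt(25*u^2 + 25*v^2 + 1), N = 0, assemble
  H = (EN − 2FM + GL) / (2(EG − F²)) = -125*u*v/(25*u^2 + 25*v^2 + 1)^(3/2).
At (u, v) = (-4, 5/2): H = 10000*sqrt(2229)/4968441.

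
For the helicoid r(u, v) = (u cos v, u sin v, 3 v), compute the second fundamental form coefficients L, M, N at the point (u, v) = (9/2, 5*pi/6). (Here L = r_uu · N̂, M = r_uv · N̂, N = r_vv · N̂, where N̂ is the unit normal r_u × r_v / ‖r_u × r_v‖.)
L = 0;  M = -2*sqrt(13)/13;  N = 0

Compute the unit normal N̂(u, v) = (3*sin(v)/sqrt(u^2 + 9), -3*cos(v)/sqrt(u^2 + 9), u/sqrt(u^2 + 9)), and the second partials r_uu, r_uv, r_vv. Take dot products:
  L(u, v) = r_uu · N̂ = 0,
  M(u, v) = r_uv · N̂ = -3/sqrt(u^2 + 9),
  N(u, v) = r_vv · N̂ = 0.
Evaluating at (u, v) = (9/2, 5*pi/6):
  L = 0, M = -2*sqrt(13)/13, N = 0.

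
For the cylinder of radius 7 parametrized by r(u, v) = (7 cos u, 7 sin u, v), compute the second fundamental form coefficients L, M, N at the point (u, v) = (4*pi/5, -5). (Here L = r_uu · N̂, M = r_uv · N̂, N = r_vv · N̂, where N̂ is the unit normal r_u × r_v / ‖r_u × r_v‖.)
L = -7;  M = 0;  N = 0

Compute the unit normal N̂(u, v) = (cos(u), sin(u), 0), and the second partials r_uu, r_uv, r_vv. Take dot products:
  L(u, v) = r_uu · N̂ = -7,
  M(u, v) = r_uv · N̂ = 0,
  N(u, v) = r_vv · N̂ = 0.
Evaluating at (u, v) = (4*pi/5, -5):
  L = -7, M = 0, N = 0.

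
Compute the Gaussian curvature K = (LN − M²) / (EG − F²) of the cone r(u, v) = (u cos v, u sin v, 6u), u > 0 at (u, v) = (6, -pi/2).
K = 0

Coefficients of the first fundamental form: E = 37, F = 0, G = u^2.
Coefficients of the second fundamental form: L = 0, M = 0, N = 6*sqrt(37)*u^2/(37*Abs(u)).
Assemble K = (LN − M²)/(EG − F²) = 0. At (u, v) = (6, -pi/2): K = 0.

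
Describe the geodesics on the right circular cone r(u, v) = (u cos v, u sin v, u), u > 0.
The cone is flat away from the apex (K = 0). Slitting along a generator and unrolling gives an isometry to a sector of the plane; geodesics are the pre-images of straight lines in that sector. In particular, generators (v = const) are geodesics, and generic geodesics spiral from a minimum-distance point before returning to infinity.

For this cone, E = 2, F = 0, G = u², so EG − F² = 2u² > 0 (u > 0), and direct computation gives K = 0 away from the apex. Flatness lets us unroll the cone along a generator into a planar sector of angle 2π/√2 = π√2 ≈ 4.44 rad; geodesics on the cone are exactly the curves that develop to straight lines in this sector. Generators (v = const) develop to rays through the sector's vertex and are geodesics; the circles u = const develop to circular arcs and are not geodesics.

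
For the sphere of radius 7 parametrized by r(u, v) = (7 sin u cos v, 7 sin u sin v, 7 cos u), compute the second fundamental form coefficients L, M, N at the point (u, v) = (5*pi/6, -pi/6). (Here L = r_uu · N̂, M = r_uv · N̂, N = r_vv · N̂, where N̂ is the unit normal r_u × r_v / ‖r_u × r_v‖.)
L = -7;  M = 0;  N = -7/4

Compute the unit normal N̂(u, v) = (sin(u)^2*cos(v)/Abs(sin(u)), sin(u)^2*sin(v)/Abs(sin(u)), sin(2*u)/(2*Abs(sin(u)))), and the second partials r_uu, r_uv, r_vv. Take dot products:
  L(u, v) = r_uu · N̂ = -7*sin(u)/Abs(sin(u)),
  M(u, v) = r_uv · N̂ = 0,
  N(u, v) = r_vv · N̂ = -7*sin(u)^3/Abs(sin(u)).
Evaluating at (u, v) = (5*pi/6, -pi/6):
  L = -7, M = 0, N = -7/4.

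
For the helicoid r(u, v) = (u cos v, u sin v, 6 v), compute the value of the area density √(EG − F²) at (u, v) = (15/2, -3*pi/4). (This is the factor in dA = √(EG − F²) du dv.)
√(EG − F²)|_{(15/2, -3*pi/4)} = 3*sqrt(41)/2

E = 1, F = 0, G = u^2 + 36, so EG − F² = u^2 + 36. Taking the positive square root: √(EG − F²) = sqrt(u^2 + 36). At (u, v) = (15/2, -3*pi/4): 3*sqrt(41)/2.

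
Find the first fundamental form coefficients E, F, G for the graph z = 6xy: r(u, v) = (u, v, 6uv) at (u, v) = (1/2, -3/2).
E = 82;  F = -27;  G = 10

Partials: r_u = (1, 0, 6*v), r_v = (0, 1, 6*u). As functions of (u, v):
  E = r_u · r_u = 36*v^2 + 1,
  F = r_u · r_v = 36*u*v,
  G = r_v · r_v = 36*u^2 + 1.
Evaluating at (u, v) = (1/2, -3/2): E = 82, F = -27, G = 10.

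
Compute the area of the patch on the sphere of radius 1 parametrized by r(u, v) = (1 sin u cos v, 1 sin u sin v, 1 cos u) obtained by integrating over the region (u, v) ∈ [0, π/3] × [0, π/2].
Area = pi/4

Area = ∫∫ √(EG − F²) du dv with √(EG − F²) = Abs(sin(u)). Integrating over [0, π/3] × [0, π/2] gives pi/4.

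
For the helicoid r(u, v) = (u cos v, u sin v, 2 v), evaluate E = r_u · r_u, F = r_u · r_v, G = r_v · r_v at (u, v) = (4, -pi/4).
E = 1;  F = 0;  G = 20

Partials: r_u = (cos(v), sin(v), 0), r_v = (-u*sin(v), u*cos(v), 2). As functions of (u, v):
  E = r_u · r_u = 1,
  F = r_u · r_v = 0,
  G = r_v · r_v = u^2 + 4.
Evaluating at (u, v) = (4, -pi/4): E = 1, F = 0, G = 20.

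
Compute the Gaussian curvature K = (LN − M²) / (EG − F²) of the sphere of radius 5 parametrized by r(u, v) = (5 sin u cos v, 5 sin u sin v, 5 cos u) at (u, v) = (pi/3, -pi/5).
K = 1/25

Coefficients of the first fundamental form: E = 25, F = 0, G = 25*sin(u)^2.
Coefficients of the second fundamental form: L = -5*sin(u)/Abs(sin(u)), M = 0, N = -5*sin(u)^3/Abs(sin(u)).
Assemble K = (LN − M²)/(EG − F²) = 1/25. At (u, v) = (pi/3, -pi/5): K = 1/25.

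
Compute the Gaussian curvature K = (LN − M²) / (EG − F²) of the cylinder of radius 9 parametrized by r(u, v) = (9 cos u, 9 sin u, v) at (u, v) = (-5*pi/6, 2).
K = 0

Coefficients of the first fundamental form: E = 81, F = 0, G = 1.
Coefficients of the second fundamental form: L = -9, M = 0, N = 0.
Assemble K = (LN − M²)/(EG − F²) = 0. At (u, v) = (-5*pi/6, 2): K = 0.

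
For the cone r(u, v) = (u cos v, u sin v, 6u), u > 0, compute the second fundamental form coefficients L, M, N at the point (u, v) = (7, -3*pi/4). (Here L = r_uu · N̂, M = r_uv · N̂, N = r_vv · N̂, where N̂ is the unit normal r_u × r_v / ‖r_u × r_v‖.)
L = 0;  M = 0;  N = 42*sqrt(37)/37

Compute the unit normal N̂(u, v) = (-6*sqrt(37)*u*cos(v)/(37*Abs(u)), -6*sqrt(37)*u*sin(v)/(37*Abs(u)), sqrt(37)*u/(37*Abs(u))), and the second partials r_uu, r_uv, r_vv. Take dot products:
  L(u, v) = r_uu · N̂ = 0,
  M(u, v) = r_uv · N̂ = 0,
  N(u, v) = r_vv · N̂ = 6*sqrt(37)*u^2/(37*Abs(u)).
Evaluating at (u, v) = (7, -3*pi/4):
  L = 0, M = 0, N = 42*sqrt(37)/37.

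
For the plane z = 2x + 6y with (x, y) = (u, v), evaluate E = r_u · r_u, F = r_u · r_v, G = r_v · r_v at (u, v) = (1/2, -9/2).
E = 5;  F = 12;  G = 37

Partials: r_u = (1, 0, 2), r_v = (0, 1, 6). As functions of (u, v):
  E = r_u · r_u = 5,
  F = r_u · r_v = 12,
  G = r_v · r_v = 37.
Evaluating at (u, v) = (1/2, -9/2): E = 5, F = 12, G = 37.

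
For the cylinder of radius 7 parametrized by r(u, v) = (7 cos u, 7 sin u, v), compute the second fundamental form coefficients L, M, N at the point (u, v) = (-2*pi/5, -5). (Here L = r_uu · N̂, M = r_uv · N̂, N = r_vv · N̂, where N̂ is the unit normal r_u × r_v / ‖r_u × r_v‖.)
L = -7;  M = 0;  N = 0

Compute the unit normal N̂(u, v) = (cos(u), sin(u), 0), and the second partials r_uu, r_uv, r_vv. Take dot products:
  L(u, v) = r_uu · N̂ = -7,
  M(u, v) = r_uv · N̂ = 0,
  N(u, v) = r_vv · N̂ = 0.
Evaluating at (u, v) = (-2*pi/5, -5):
  L = -7, M = 0, N = 0.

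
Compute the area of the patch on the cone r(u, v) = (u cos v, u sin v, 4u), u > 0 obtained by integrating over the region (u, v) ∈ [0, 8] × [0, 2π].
Area = 64*sqrt(17)*pi

Area = ∫∫ √(EG − F²) du dv with √(EG − F²) = sqrt(17)*Abs(u). Integrating over [0, 8] × [0, 2π] gives 64*sqrt(17)*pi.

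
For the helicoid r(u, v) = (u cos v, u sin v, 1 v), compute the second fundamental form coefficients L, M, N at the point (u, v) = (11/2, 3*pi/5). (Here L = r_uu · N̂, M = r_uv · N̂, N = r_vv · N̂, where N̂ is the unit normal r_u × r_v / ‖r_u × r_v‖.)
L = 0;  M = -2*sqrt(5)/25;  N = 0

Compute the unit normal N̂(u, v) = (sin(v)/sqrt(u^2 + 1), -cos(v)/sqrt(u^2 + 1), u/sqrt(u^2 + 1)), and the second partials r_uu, r_uv, r_vv. Take dot products:
  L(u, v) = r_uu · N̂ = 0,
  M(u, v) = r_uv · N̂ = -1/sqrt(u^2 + 1),
  N(u, v) = r_vv · N̂ = 0.
Evaluating at (u, v) = (11/2, 3*pi/5):
  L = 0, M = -2*sqrt(5)/25, N = 0.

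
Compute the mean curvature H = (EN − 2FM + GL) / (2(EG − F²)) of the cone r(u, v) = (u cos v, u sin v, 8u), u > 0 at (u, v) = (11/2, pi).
H = 8*sqrt(65)/715

With E = 65, F = 0, G = u^2, L = 0, M = 0, N = 8*sqrt(65)*u^2/(65*Abs(u)), assemble
  H = (EN − 2FM + GL) / (2(EG − F²)) = 4*sqrt(65)/(65*Abs(u)).
At (u, v) = (11/2, pi): H = 8*sqrt(65)/715.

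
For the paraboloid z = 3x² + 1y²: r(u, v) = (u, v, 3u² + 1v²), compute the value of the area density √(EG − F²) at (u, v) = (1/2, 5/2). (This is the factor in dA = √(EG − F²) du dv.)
√(EG − F²)|_{(1/2, 5/2)} = sqrt(35)

E = 36*u^2 + 1, F = 12*u*v, G = 4*v^2 + 1, so EG − F² = 36*u^2 + 4*v^2 + 1. Taking the positive square root: √(EG − F²) = sqrt(36*u^2 + 4*v^2 + 1). At (u, v) = (1/2, 5/2): sqrt(35).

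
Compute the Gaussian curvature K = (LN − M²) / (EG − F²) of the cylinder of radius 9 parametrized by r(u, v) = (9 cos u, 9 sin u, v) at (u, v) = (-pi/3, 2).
K = 0

Coefficients of the first fundamental form: E = 81, F = 0, G = 1.
Coefficients of the second fundamental form: L = -9, M = 0, N = 0.
Assemble K = (LN − M²)/(EG − F²) = 0. At (u, v) = (-pi/3, 2): K = 0.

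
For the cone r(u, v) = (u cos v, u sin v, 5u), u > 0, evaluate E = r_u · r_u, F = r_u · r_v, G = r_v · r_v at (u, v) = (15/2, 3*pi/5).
E = 26;  F = 0;  G = 225/4

Partials: r_u = (cos(v), sin(v), 5), r_v = (-u*sin(v), u*cos(v), 0). As functions of (u, v):
  E = r_u · r_u = 26,
  F = r_u · r_v = 0,
  G = r_v · r_v = u^2.
Evaluating at (u, v) = (15/2, 3*pi/5): E = 26, F = 0, G = 225/4.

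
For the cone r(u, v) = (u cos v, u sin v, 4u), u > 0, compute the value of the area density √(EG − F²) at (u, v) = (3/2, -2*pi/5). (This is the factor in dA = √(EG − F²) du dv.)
√(EG − F²)|_{(3/2, -2*pi/5)} = 3*sqrt(17)/2

E = 17, F = 0, G = u^2, so EG − F² = 17*u^2. Taking the positive square root: √(EG − F²) = sqrt(17)*Abs(u). At (u, v) = (3/2, -2*pi/5): 3*sqrt(17)/2.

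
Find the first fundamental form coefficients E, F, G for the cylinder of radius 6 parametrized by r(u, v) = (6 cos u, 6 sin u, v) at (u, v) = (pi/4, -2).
E = 36;  F = 0;  G = 1

Partials: r_u = (-6*sin(u), 6*cos(u), 0), r_v = (0, 0, 1). As functions of (u, v):
  E = r_u · r_u = 36,
  F = r_u · r_v = 0,
  G = r_v · r_v = 1.
Evaluating at (u, v) = (pi/4, -2): E = 36, F = 0, G = 1.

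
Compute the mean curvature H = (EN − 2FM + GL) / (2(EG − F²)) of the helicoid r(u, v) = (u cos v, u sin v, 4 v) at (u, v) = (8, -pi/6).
H = 0

With E = 1, F = 0, G = u^2 + 16, L = 0, M = -4/sqrt(u^2 + 16), N = 0, assemble
  H = (EN − 2FM + GL) / (2(EG − F²)) = 0.
At (u, v) = (8, -pi/6): H = 0.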